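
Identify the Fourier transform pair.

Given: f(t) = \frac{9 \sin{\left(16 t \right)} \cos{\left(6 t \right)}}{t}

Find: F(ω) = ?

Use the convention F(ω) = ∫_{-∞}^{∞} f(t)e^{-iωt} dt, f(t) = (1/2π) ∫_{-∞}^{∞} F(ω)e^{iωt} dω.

F(ω) = \begin{cases} 9 \pi & \text{for}\: \omega > -10 \wedge \omega < 10 \\\frac{9 \pi}{2} & \text{for}\: \omega > -22 \wedge \omega < 22 \\0 & \text{otherwise} \end{cases}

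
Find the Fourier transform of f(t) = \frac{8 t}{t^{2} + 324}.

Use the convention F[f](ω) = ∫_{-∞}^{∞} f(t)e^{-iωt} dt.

F(ω) = - 8 i \pi e^{- 18 \left|{\omega}\right|} \operatorname{sign}{\left(\omega \right)}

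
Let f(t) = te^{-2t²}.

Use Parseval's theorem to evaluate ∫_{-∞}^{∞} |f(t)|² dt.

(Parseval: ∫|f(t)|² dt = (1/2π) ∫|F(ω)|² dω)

∫|f(t)|² dt = \frac{\sqrt{\pi}}{16}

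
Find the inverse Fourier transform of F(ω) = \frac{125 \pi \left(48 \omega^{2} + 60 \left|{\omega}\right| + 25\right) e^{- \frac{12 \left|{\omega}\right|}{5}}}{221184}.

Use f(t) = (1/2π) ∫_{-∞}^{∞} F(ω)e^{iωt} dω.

f(t) = \frac{3}{\left(t^{2} + \frac{144}{25}\right)^{3}}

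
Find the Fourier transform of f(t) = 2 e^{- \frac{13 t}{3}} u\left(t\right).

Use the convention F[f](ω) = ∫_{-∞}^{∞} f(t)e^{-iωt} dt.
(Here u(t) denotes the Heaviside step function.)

F(ω) = \frac{6}{3 i \omega + 13}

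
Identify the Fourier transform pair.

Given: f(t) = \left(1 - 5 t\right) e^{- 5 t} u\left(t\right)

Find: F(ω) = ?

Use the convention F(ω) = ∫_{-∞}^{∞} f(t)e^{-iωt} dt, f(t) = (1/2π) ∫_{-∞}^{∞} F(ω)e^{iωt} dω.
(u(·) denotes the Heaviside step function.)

F(ω) = \frac{i \omega}{- \omega^{2} + 10 i \omega + 25}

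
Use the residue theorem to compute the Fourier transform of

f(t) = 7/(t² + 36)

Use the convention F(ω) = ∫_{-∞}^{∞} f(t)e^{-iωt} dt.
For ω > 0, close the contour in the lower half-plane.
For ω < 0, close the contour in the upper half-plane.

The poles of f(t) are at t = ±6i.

Let g(z) = f(z)e^{-iωz}; for large |z| the factor e^{-iωz} decays in the lower half-plane when ω > 0 and in the upper half-plane when ω < 0.

Case ω > 0 (lower half-plane, clockwise contour ⇒ F(ω) = -2πi·ΣRes):
  Res_{z = - 6 i} g(z) = \frac{7 i e^{- 6 \omega}}{12}
  F(ω) = -2πi·ΣRes = \frac{7 \pi e^{- 6 \omega}}{6}

Case ω < 0 (upper half-plane, counterclockwise contour ⇒ F(ω) = +2πi·ΣRes):
  Res_{z = 6 i} g(z) = - \frac{7 i e^{6 \omega}}{12}
  F(ω) = 2πi·ΣRes = \frac{7 \pi e^{6 \omega}}{6}

Both cases combine into a single formula in |ω|:

F(ω) = \frac{7 \pi e^{- 6 \left|{\omega}\right|}}{6}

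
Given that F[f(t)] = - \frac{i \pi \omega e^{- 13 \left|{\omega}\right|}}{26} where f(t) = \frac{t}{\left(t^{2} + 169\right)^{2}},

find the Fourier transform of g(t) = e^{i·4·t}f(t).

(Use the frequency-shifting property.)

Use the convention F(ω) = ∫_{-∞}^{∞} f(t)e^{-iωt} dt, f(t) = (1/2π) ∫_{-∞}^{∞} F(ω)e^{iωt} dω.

F[g](ω) = \frac{i \pi \left(4 - \omega\right) e^{- 13 \left|{\omega - 4}\right|}}{26}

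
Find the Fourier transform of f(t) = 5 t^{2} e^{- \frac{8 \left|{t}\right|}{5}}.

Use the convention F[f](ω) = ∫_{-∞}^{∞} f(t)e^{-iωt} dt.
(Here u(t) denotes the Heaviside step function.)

F(ω) = \frac{20000 \left(64 - 75 \omega^{2}\right)}{\left(25 \omega^{2} + 64\right)^{3}}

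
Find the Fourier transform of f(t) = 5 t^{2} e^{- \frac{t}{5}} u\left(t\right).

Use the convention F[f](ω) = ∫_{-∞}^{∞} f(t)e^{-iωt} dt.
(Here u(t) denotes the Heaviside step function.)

F(ω) = \frac{1250}{\left(5 i \omega + 1\right)^{3}}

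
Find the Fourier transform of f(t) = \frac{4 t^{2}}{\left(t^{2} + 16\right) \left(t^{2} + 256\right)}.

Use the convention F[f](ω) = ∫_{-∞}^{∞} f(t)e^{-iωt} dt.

F(ω) = \frac{\pi \left(4 - e^{12 \left|{\omega}\right|}\right) e^{- 16 \left|{\omega}\right|}}{15}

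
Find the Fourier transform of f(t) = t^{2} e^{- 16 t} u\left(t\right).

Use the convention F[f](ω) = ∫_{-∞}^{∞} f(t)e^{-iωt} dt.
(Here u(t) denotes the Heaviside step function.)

F(ω) = \frac{2}{\left(i \omega + 16\right)^{3}}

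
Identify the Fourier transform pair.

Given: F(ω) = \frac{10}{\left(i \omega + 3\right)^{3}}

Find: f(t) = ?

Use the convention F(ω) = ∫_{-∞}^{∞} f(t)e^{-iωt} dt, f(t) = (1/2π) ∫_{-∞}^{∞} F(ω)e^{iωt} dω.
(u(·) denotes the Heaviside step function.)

f(t) = 5 t^{2} e^{- 3 t} u\left(t\right)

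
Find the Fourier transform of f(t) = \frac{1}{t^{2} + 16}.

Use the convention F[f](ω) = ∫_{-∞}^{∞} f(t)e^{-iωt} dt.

F(ω) = \frac{\pi e^{- 4 \left|{\omega}\right|}}{4}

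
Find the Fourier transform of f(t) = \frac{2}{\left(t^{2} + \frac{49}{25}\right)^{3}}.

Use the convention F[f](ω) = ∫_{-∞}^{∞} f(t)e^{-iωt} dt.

F(ω) = \frac{125 \pi \left(49 \omega^{2} + 105 \left|{\omega}\right| + 75\right) e^{- \frac{7 \left|{\omega}\right|}{5}}}{67228}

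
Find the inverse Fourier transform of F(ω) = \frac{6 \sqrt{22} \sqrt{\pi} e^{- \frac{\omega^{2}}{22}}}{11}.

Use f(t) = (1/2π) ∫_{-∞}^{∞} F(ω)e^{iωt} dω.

f(t) = 6 e^{- \frac{11 t^{2}}{2}}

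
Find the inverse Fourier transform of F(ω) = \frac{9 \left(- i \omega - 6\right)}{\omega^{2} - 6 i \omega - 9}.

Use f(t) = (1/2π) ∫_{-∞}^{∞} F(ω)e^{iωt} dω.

f(t) = 9 \left(3 t + 1\right) e^{- 3 t} u\left(t\right)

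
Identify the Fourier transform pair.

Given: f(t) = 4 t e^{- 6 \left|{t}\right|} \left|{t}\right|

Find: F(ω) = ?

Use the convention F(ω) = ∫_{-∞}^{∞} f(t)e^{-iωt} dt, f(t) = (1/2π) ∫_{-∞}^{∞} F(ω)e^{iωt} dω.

F(ω) = \frac{16 i \omega \left(\omega^{2} - 108\right)}{\left(\omega^{2} + 36\right)^{3}}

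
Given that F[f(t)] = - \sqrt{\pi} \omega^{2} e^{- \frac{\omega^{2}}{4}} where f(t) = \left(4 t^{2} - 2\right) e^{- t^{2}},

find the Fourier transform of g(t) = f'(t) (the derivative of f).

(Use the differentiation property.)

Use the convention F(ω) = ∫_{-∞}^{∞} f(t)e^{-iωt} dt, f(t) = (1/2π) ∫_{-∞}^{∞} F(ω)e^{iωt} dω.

F[g](ω) = - i \sqrt{\pi} \omega^{3} e^{- \frac{\omega^{2}}{4}}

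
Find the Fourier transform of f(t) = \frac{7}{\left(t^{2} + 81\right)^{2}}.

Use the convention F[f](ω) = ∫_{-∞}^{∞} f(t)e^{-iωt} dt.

F(ω) = \frac{7 \pi \left(9 \left|{\omega}\right| + 1\right) e^{- 9 \left|{\omega}\right|}}{1458}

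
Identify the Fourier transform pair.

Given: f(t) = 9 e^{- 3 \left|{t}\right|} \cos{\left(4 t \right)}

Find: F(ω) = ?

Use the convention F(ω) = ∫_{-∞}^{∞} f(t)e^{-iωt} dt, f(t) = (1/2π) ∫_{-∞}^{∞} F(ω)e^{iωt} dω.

F(ω) = \frac{54 \left(\omega^{2} + 25\right)}{\omega^{4} - 14 \omega^{2} + 625}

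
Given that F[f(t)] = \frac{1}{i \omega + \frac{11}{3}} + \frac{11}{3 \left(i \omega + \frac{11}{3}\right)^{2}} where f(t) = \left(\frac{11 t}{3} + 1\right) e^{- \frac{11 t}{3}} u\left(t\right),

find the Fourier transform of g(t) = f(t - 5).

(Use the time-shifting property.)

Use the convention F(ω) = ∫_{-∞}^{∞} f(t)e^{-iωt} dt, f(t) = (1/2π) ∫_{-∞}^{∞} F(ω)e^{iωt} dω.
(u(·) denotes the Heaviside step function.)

F[g](ω) = \frac{3 \left(- 3 i \omega - 22\right) e^{- 5 i \omega}}{9 \omega^{2} - 66 i \omega - 121}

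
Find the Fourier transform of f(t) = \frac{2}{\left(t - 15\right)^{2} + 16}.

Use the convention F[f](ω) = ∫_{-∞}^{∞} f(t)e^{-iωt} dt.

F(ω) = \frac{\pi e^{- 15 i \omega - 4 \left|{\omega}\right|}}{2}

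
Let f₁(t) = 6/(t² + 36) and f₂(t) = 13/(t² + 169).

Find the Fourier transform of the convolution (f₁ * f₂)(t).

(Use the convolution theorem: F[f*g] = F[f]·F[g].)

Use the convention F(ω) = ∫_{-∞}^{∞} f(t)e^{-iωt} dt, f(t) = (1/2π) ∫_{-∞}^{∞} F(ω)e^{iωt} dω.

F[f₁*f₂](ω) = \pi^{2} e^{- 19 \left|{\omega}\right|}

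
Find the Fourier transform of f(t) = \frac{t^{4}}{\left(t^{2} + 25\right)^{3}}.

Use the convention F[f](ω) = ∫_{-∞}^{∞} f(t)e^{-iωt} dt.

F(ω) = \frac{\pi \left(25 \omega^{2} - 25 \left|{\omega}\right| + 3\right) e^{- 5 \left|{\omega}\right|}}{40}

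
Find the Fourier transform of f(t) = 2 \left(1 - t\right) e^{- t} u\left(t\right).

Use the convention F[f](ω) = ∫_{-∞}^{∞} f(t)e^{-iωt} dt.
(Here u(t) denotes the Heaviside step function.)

F(ω) = \frac{2 i \omega}{- \omega^{2} + 2 i \omega + 1}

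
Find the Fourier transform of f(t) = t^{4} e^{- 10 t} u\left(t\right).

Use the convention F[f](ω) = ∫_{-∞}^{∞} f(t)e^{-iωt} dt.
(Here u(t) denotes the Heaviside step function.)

F(ω) = \frac{24}{\left(i \omega + 10\right)^{5}}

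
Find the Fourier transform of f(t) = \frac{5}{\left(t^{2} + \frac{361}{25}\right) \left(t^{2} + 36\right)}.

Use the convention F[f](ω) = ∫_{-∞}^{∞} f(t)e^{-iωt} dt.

F(ω) = - \frac{125 \pi e^{- 6 \left|{\omega}\right|}}{3234} + \frac{625 \pi e^{- \frac{19 \left|{\omega}\right|}{5}}}{10241}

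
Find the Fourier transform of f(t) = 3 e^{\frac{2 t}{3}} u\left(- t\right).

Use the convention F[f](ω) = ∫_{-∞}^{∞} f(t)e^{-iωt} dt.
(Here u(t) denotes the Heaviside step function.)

F(ω) = - \frac{9}{3 i \omega - 2}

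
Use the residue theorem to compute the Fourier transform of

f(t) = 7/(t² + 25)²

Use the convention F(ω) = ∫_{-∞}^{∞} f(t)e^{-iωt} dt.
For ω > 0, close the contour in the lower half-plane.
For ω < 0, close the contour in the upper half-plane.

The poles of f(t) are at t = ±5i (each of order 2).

Let g(z) = f(z)e^{-iωz}; for large |z| the factor e^{-iωz} decays in the lower half-plane when ω > 0 and in the upper half-plane when ω < 0.

Case ω > 0 (lower half-plane, clockwise contour ⇒ F(ω) = -2πi·ΣRes):
  Res_{z = - 5 i} g(z) = \frac{7 i \left(5 \omega + 1\right) e^{- 5 \omega}}{500} (pole of order 2)
  F(ω) = -2πi·ΣRes = \frac{7 \pi \left(5 \omega + 1\right) e^{- 5 \omega}}{250}

Case ω < 0 (upper half-plane, counterclockwise contour ⇒ F(ω) = +2πi·ΣRes):
  Res_{z = 5 i} g(z) = \frac{7 i \left(5 \omega - 1\right) e^{5 \omega}}{500} (pole of order 2)
  F(ω) = 2πi·ΣRes = \frac{7 \pi \left(1 - 5 \omega\right) e^{5 \omega}}{250}

Both cases combine into a single formula in |ω|:

F(ω) = \frac{7 \pi \left(5 \left|{\omega}\right| + 1\right) e^{- 5 \left|{\omega}\right|}}{250}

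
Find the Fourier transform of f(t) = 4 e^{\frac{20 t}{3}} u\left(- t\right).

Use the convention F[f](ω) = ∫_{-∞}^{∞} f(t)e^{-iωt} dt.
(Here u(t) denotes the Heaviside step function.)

F(ω) = - \frac{12}{3 i \omega - 20}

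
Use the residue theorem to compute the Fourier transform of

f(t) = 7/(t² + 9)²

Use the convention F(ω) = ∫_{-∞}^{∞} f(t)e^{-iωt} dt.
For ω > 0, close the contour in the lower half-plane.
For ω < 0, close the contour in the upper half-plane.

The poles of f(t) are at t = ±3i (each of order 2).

Let g(z) = f(z)e^{-iωz}; for large |z| the factor e^{-iωz} decays in the lower half-plane when ω > 0 and in the upper half-plane when ω < 0.

Case ω > 0 (lower half-plane, clockwise contour ⇒ F(ω) = -2πi·ΣRes):
  Res_{z = - 3 i} g(z) = \frac{7 i \left(3 \omega + 1\right) e^{- 3 \omega}}{108} (pole of order 2)
  F(ω) = -2πi·ΣRes = \frac{7 \pi \left(3 \omega + 1\right) e^{- 3 \omega}}{54}

Case ω < 0 (upper half-plane, counterclockwise contour ⇒ F(ω) = +2πi·ΣRes):
  Res_{z = 3 i} g(z) = \frac{7 i \left(3 \omega - 1\right) e^{3 \omega}}{108} (pole of order 2)
  F(ω) = 2πi·ΣRes = \frac{7 \pi \left(1 - 3 \omega\right) e^{3 \omega}}{54}

Both cases combine into a single formula in |ω|:

F(ω) = \frac{7 \pi \left(3 \left|{\omega}\right| + 1\right) e^{- 3 \left|{\omega}\right|}}{54}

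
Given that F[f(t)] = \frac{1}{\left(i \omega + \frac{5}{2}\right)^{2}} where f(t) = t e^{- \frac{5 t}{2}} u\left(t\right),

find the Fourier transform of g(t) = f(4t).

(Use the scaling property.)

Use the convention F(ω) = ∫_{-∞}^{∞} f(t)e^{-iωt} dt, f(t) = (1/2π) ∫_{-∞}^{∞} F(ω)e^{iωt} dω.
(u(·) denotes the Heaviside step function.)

F[g](ω) = \frac{4}{\left(i \omega + 10\right)^{2}}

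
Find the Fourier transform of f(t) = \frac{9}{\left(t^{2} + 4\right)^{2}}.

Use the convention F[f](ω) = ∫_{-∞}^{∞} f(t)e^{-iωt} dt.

F(ω) = \frac{9 \pi \left(2 \left|{\omega}\right| + 1\right) e^{- 2 \left|{\omega}\right|}}{16}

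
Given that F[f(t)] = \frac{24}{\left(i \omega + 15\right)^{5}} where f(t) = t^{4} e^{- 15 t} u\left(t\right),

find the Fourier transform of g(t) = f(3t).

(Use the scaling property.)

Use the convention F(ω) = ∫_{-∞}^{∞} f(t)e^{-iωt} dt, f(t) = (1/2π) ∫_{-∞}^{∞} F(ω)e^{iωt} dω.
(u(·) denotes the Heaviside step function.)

F[g](ω) = \frac{1944}{\left(i \omega + 45\right)^{5}}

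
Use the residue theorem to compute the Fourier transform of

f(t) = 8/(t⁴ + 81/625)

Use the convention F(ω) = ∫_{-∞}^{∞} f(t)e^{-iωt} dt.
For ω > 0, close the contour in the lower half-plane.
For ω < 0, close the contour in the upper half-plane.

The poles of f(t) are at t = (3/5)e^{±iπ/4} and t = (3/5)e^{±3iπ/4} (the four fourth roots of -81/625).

Let g(z) = f(z)e^{-iωz}; for large |z| the factor e^{-iωz} decays in the lower half-plane when ω > 0 and in the upper half-plane when ω < 0.

Case ω > 0 (lower half-plane, clockwise contour ⇒ F(ω) = -2πi·ΣRes):
  Res_{z = - \frac{3 \sqrt{2}}{10} - \frac{3 \sqrt{2} i}{10}} g(z) = \frac{125 \sqrt{2} \left(1 + i\right) e^{\frac{3 \sqrt{2} \omega \left(-1 + i\right)}{10}}}{27}
  Res_{z = \frac{3 \sqrt{2}}{10} - \frac{3 \sqrt{2} i}{10}} g(z) = \frac{125 \sqrt{2} \left(-1 + i\right) e^{- \frac{3 \sqrt{2} \omega \left(1 + i\right)}{10}}}{27}
  F(ω) = -2πi·ΣRes = \frac{250 \sqrt{2} \pi \left(\left(1 - i\right) e^{\frac{3 \sqrt{2} i \omega}{5}} + 1 + i\right) e^{- \frac{3 \sqrt{2} \omega \left(1 + i\right)}{10}}}{27} = \frac{1000 \pi e^{- \frac{3 \sqrt{2} \omega}{10}} \sin{\left(\frac{3 \sqrt{2} \omega}{10} + \frac{\pi}{4} \right)}}{27}

Case ω < 0 (upper half-plane, counterclockwise contour ⇒ F(ω) = +2πi·ΣRes):
  Res_{z = \frac{3 \sqrt{2}}{10} + \frac{3 \sqrt{2} i}{10}} g(z) = - \frac{125 \sqrt{2} \left(1 + i\right) e^{\frac{3 \sqrt{2} \omega \left(1 - i\right)}{10}}}{27}
  Res_{z = - \frac{3 \sqrt{2}}{10} + \frac{3 \sqrt{2} i}{10}} g(z) = \frac{125 \sqrt{2} \left(1 - i\right) e^{\frac{3 \sqrt{2} \omega \left(1 + i\right)}{10}}}{27}
  F(ω) = 2πi·ΣRes = - \frac{250 \sqrt{2} i \pi \left(\left(1 + i\right) e^{\frac{3 \sqrt{2} \omega \left(1 - i\right)}{10}} - \left(1 - i\right) e^{\frac{3 \sqrt{2} \omega \left(1 + i\right)}{10}}\right)}{27} = \frac{1000 \pi e^{\frac{3 \sqrt{2} \omega}{10}} \cos{\left(\frac{3 \sqrt{2} \omega}{10} + \frac{\pi}{4} \right)}}{27}

Both cases combine into a single formula in |ω|:

F(ω) = \frac{1000 \pi e^{- \frac{3 \sqrt{2} \left|{\omega}\right|}{10}} \sin{\left(\frac{3 \sqrt{2} \left|{\omega}\right|}{10} + \frac{\pi}{4} \right)}}{27}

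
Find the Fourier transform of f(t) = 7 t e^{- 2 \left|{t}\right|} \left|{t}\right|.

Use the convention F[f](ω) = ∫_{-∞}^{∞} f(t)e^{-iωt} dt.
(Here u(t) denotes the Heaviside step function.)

F(ω) = \frac{28 i \omega \left(\omega^{2} - 12\right)}{\left(\omega^{2} + 4\right)^{3}}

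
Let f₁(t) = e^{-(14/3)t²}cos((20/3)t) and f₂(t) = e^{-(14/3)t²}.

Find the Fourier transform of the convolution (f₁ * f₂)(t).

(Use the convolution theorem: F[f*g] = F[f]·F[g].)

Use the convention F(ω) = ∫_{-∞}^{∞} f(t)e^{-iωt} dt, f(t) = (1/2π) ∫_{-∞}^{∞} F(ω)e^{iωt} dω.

F[f₁*f₂](ω) = \frac{3 \pi \left(e^{\frac{10 \omega}{7}} + 1\right) e^{- \frac{3 \omega^{2}}{28} - \frac{5 \omega}{7} - \frac{50}{21}}}{28}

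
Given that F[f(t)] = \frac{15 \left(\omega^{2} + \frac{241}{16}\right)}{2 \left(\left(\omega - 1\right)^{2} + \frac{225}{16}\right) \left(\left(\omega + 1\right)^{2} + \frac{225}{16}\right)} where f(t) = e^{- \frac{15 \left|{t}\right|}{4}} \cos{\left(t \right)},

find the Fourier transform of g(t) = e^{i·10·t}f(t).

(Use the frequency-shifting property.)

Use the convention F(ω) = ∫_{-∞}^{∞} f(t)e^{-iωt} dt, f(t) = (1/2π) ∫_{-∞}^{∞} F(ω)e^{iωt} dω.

F[g](ω) = \frac{120 \left(16 \left(\omega - 10\right)^{2} + 241\right)}{\left(16 \left(\omega - 11\right)^{2} + 225\right) \left(16 \left(\omega - 9\right)^{2} + 225\right)}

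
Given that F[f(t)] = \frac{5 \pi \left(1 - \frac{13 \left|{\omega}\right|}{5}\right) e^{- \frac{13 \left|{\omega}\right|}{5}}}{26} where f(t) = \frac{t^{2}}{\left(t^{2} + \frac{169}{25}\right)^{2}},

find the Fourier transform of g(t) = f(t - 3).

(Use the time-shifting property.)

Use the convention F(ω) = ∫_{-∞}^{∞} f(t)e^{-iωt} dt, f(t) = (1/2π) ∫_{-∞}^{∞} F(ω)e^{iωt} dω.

F[g](ω) = \frac{\pi \left(5 - 13 \left|{\omega}\right|\right) e^{- 3 i \omega - \frac{13 \left|{\omega}\right|}{5}}}{26}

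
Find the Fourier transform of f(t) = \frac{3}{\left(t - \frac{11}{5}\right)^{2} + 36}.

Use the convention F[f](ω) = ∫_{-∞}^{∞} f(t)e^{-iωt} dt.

F(ω) = \frac{\pi e^{- \frac{11 i \omega}{5} - 6 \left|{\omega}\right|}}{2}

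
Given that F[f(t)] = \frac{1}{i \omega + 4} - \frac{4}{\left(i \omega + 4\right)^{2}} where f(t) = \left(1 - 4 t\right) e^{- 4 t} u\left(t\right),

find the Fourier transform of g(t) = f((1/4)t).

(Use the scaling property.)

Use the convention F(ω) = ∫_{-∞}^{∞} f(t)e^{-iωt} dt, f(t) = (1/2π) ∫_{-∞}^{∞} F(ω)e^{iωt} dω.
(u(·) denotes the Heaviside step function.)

F[g](ω) = \frac{i \omega}{- \omega^{2} + 2 i \omega + 1}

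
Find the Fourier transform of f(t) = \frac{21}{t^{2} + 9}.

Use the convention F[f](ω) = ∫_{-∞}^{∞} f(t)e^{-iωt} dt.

F(ω) = 7 \pi e^{- 3 \left|{\omega}\right|}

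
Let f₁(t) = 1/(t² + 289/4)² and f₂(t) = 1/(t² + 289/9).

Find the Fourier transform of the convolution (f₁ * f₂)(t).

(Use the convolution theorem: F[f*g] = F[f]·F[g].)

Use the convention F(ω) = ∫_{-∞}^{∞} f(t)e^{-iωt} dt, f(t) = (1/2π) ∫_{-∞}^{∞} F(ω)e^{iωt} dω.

F[f₁*f₂](ω) = \frac{6 \pi^{2} \left(17 \left|{\omega}\right| + 2\right) e^{- \frac{85 \left|{\omega}\right|}{6}}}{83521}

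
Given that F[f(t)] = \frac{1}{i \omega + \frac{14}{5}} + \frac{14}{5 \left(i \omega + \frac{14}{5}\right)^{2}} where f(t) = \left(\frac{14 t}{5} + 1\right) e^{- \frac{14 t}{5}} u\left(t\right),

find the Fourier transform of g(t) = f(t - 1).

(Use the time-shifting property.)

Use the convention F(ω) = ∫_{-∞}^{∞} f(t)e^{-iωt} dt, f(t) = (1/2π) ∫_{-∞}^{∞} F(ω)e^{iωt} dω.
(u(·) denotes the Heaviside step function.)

F[g](ω) = \frac{5 \left(- 5 i \omega - 28\right) e^{- i \omega}}{25 \omega^{2} - 140 i \omega - 196}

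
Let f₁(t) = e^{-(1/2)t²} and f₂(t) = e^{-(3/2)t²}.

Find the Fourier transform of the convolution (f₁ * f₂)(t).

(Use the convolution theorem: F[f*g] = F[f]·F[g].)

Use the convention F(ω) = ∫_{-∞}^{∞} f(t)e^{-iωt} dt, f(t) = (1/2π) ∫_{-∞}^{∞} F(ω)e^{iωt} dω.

F[f₁*f₂](ω) = \frac{2 \sqrt{3} \pi e^{- \frac{2 \omega^{2}}{3}}}{3}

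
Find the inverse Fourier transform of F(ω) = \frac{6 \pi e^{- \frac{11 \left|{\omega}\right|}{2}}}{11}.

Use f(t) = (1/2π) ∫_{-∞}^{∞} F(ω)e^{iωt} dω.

f(t) = \frac{3}{t^{2} + \frac{121}{4}}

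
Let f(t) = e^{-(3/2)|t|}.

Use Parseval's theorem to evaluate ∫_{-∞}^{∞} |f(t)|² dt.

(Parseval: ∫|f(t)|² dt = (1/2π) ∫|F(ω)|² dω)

∫|f(t)|² dt = \frac{2}{3}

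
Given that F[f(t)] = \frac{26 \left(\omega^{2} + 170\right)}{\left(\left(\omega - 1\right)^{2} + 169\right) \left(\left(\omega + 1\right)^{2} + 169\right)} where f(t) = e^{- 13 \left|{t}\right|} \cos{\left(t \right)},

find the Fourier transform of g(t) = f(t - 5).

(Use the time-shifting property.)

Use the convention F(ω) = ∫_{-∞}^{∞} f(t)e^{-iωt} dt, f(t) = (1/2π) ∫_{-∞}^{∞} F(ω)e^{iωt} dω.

F[g](ω) = \frac{26 \left(\omega^{2} + 170\right) e^{- 5 i \omega}}{\omega^{4} + 336 \omega^{2} + 28900}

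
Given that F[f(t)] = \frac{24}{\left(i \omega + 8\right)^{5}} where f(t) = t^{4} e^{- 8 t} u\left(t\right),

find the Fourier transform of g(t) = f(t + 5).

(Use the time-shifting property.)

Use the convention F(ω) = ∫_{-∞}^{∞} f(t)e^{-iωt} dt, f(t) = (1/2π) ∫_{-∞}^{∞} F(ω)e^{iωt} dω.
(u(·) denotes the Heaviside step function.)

F[g](ω) = \frac{24 e^{5 i \omega}}{\left(i \omega + 8\right)^{5}}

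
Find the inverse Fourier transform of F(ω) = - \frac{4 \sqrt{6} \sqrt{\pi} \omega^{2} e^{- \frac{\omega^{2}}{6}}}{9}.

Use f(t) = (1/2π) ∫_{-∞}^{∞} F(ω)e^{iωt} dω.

f(t) = 2 \left(6 t^{2} - 2\right) e^{- \frac{3 t^{2}}{2}}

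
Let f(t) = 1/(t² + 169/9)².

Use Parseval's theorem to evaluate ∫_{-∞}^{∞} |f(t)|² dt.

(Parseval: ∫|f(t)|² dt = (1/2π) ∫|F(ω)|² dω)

∫|f(t)|² dt = \frac{10935 \pi}{1003976272}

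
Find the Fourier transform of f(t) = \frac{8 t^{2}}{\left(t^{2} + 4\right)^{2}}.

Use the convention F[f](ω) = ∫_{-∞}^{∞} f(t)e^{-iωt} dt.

F(ω) = 2 \pi \left(1 - 2 \left|{\omega}\right|\right) e^{- 2 \left|{\omega}\right|}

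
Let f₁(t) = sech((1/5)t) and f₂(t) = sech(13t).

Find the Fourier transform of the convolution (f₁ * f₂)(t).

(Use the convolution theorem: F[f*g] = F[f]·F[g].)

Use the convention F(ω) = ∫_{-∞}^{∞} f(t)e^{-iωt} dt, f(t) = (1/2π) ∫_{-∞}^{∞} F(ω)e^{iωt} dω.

F[f₁*f₂](ω) = \frac{5 \pi^{2}}{13 \cosh{\left(\frac{\pi \omega}{26} \right)} \cosh{\left(\frac{5 \pi \omega}{2} \right)}}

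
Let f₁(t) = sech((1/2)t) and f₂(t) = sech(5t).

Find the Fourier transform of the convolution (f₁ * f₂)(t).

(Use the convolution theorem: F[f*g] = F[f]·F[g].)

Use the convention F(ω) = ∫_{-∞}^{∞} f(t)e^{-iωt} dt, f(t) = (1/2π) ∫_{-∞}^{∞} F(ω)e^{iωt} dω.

F[f₁*f₂](ω) = \frac{2 \pi^{2}}{5 \cosh{\left(\frac{\pi \omega}{10} \right)} \cosh{\left(\pi \omega \right)}}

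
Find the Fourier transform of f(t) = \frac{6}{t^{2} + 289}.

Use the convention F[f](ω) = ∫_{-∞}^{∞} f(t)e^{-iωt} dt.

F(ω) = \frac{6 \pi e^{- 17 \left|{\omega}\right|}}{17}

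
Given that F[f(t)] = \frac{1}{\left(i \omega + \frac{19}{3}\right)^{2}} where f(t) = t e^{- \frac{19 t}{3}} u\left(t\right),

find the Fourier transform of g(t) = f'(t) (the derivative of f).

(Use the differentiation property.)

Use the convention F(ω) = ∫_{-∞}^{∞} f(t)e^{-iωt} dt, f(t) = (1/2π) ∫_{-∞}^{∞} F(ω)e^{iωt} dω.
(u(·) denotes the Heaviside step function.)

F[g](ω) = \frac{9 i \omega}{\left(3 i \omega + 19\right)^{2}}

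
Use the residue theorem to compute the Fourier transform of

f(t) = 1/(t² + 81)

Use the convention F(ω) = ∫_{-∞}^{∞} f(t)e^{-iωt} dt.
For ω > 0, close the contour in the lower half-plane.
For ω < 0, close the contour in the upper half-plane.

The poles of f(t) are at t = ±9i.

Let g(z) = f(z)e^{-iωz}; for large |z| the factor e^{-iωz} decays in the lower half-plane when ω > 0 and in the upper half-plane when ω < 0.

Case ω > 0 (lower half-plane, clockwise contour ⇒ F(ω) = -2πi·ΣRes):
  Res_{z = - 9 i} g(z) = \frac{i e^{- 9 \omega}}{18}
  F(ω) = -2πi·ΣRes = \frac{\pi e^{- 9 \omega}}{9}

Case ω < 0 (upper half-plane, counterclockwise contour ⇒ F(ω) = +2πi·ΣRes):
  Res_{z = 9 i} g(z) = - \frac{i e^{9 \omega}}{18}
  F(ω) = 2πi·ΣRes = \frac{\pi e^{9 \omega}}{9}

Both cases combine into a single formula in |ω|:

F(ω) = \frac{\pi e^{- 9 \left|{\omega}\right|}}{9}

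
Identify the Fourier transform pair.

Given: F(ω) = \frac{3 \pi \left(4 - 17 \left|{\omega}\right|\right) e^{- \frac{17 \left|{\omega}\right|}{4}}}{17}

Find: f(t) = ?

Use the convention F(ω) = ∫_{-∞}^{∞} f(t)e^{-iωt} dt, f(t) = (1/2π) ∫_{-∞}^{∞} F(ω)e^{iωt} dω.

f(t) = \frac{6 t^{2}}{\left(t^{2} + \frac{289}{16}\right)^{2}}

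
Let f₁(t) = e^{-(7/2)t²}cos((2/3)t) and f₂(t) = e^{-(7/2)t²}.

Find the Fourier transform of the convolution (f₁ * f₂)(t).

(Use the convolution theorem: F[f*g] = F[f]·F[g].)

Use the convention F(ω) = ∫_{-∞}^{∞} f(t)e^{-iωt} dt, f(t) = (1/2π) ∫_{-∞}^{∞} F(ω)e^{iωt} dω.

F[f₁*f₂](ω) = \frac{\pi \left(e^{\frac{4 \omega}{21}} + 1\right) e^{- \frac{\omega^{2}}{7} - \frac{2 \omega}{21} - \frac{2}{63}}}{7}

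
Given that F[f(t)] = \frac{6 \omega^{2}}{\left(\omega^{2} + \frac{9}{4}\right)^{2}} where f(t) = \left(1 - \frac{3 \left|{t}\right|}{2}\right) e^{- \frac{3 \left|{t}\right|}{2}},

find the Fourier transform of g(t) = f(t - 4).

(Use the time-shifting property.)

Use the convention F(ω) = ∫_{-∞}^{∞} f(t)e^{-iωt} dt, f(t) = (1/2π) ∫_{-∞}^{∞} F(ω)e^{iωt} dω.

F[g](ω) = \frac{96 \omega^{2} e^{- 4 i \omega}}{\left(4 \omega^{2} + 9\right)^{2}}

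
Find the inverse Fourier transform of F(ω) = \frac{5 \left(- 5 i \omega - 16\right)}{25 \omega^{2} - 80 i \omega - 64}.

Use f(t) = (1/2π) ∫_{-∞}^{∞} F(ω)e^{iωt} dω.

f(t) = \left(\frac{8 t}{5} + 1\right) e^{- \frac{8 t}{5}} u\left(t\right)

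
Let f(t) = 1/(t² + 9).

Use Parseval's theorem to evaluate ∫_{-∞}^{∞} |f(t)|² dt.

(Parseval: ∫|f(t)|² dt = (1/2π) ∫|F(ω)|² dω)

∫|f(t)|² dt = \frac{\pi}{54}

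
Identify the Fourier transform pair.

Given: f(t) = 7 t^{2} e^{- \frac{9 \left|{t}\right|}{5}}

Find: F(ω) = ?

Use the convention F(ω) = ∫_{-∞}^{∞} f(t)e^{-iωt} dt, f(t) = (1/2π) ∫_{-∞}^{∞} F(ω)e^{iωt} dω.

F(ω) = \frac{94500 \left(27 - 25 \omega^{2}\right)}{\left(25 \omega^{2} + 81\right)^{3}}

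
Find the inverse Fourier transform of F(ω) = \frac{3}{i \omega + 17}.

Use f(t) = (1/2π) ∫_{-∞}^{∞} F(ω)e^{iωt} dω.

f(t) = 3 e^{- 17 t} u\left(t\right)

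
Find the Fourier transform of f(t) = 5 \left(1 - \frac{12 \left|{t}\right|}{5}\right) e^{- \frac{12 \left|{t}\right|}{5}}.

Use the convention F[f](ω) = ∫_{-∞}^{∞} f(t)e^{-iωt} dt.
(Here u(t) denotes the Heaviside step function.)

F(ω) = \frac{30000 \omega^{2}}{\left(25 \omega^{2} + 144\right)^{2}}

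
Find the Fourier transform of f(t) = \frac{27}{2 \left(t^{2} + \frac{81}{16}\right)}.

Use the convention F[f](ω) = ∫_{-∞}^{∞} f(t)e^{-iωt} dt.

F(ω) = 6 \pi e^{- \frac{9 \left|{\omega}\right|}{4}}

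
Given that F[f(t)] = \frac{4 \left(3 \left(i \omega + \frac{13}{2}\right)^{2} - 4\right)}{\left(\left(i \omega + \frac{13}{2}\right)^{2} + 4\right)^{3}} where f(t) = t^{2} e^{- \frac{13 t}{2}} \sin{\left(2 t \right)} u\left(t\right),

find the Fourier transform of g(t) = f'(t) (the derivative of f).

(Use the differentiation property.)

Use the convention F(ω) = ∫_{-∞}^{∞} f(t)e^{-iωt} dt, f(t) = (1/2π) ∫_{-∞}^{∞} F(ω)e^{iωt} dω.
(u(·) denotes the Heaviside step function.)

F[g](ω) = \frac{64 i \omega \left(3 \left(2 i \omega + 13\right)^{2} - 16\right)}{\left(\left(2 i \omega + 13\right)^{2} + 16\right)^{3}}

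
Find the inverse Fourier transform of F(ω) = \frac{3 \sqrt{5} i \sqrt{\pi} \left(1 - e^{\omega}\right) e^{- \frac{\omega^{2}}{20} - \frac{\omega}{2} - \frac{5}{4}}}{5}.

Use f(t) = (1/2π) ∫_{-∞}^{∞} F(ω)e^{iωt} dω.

f(t) = 6 e^{- 5 t^{2}} \sin{\left(5 t \right)}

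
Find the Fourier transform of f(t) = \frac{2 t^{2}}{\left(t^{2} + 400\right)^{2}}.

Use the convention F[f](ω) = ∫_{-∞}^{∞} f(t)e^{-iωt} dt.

F(ω) = \frac{\pi \left(1 - 20 \left|{\omega}\right|\right) e^{- 20 \left|{\omega}\right|}}{20}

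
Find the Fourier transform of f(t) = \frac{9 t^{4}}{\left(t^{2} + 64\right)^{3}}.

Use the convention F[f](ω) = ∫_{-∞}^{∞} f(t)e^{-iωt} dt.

F(ω) = \frac{9 \pi \left(64 \omega^{2} - 40 \left|{\omega}\right| + 3\right) e^{- 8 \left|{\omega}\right|}}{64}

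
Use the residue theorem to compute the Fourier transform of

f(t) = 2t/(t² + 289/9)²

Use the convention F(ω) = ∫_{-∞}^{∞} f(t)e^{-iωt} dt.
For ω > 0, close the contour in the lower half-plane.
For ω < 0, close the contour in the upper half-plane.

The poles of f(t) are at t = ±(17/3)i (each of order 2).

Let g(z) = f(z)e^{-iωz}; for large |z| the factor e^{-iωz} decays in the lower half-plane when ω > 0 and in the upper half-plane when ω < 0.

Case ω > 0 (lower half-plane, clockwise contour ⇒ F(ω) = -2πi·ΣRes):
  Res_{z = - \frac{17 i}{3}} g(z) = \frac{3 \omega e^{- \frac{17 \omega}{3}}}{34} (pole of order 2)
  F(ω) = -2πi·ΣRes = - \frac{3 i \pi \omega e^{- \frac{17 \omega}{3}}}{17}

Case ω < 0 (upper half-plane, counterclockwise contour ⇒ F(ω) = +2πi·ΣRes):
  Res_{z = \frac{17 i}{3}} g(z) = - \frac{3 \omega e^{\frac{17 \omega}{3}}}{34} (pole of order 2)
  F(ω) = 2πi·ΣRes = - \frac{3 i \pi \omega e^{\frac{17 \omega}{3}}}{17}

Both cases combine into a single formula in |ω|:

F(ω) = - \frac{3 i \pi \omega e^{- \frac{17 \left|{\omega}\right|}{3}}}{17}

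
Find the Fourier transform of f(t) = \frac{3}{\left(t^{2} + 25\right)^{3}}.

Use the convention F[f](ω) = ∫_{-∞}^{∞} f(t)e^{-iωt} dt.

F(ω) = \frac{3 \pi \left(25 \omega^{2} + 15 \left|{\omega}\right| + 3\right) e^{- 5 \left|{\omega}\right|}}{25000}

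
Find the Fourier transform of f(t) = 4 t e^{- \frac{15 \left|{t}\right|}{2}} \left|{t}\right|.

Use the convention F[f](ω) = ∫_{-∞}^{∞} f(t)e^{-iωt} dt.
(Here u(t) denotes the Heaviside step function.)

F(ω) = \frac{256 i \omega \left(4 \omega^{2} - 675\right)}{\left(4 \omega^{2} + 225\right)^{3}}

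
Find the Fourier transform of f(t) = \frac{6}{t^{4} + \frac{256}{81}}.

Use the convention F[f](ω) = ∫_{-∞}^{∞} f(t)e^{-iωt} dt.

F(ω) = \frac{81 \pi e^{- \frac{2 \sqrt{2} \left|{\omega}\right|}{3}} \sin{\left(\frac{2 \sqrt{2} \left|{\omega}\right|}{3} + \frac{\pi}{4} \right)}}{32}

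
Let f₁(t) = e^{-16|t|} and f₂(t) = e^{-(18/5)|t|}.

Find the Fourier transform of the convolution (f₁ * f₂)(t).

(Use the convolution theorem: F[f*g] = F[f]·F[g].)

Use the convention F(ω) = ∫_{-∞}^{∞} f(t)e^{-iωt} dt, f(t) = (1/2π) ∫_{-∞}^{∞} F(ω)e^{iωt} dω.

F[f₁*f₂](ω) = \frac{5760}{\left(\omega^{2} + 256\right) \left(25 \omega^{2} + 324\right)}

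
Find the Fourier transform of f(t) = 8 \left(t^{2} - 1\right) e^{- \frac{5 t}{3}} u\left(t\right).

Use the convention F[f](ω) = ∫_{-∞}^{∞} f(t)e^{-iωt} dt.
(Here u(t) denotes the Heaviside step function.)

F(ω) = \frac{24 \left(54 i \omega - \left(3 i \omega + 5\right)^{3} + 90\right)}{\left(3 i \omega + 5\right)^{4}}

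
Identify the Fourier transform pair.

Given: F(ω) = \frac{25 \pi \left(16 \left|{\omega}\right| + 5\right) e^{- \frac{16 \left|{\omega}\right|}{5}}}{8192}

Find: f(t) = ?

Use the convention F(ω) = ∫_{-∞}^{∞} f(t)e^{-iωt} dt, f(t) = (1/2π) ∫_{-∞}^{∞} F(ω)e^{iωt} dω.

f(t) = \frac{1}{\left(t^{2} + \frac{256}{25}\right)^{2}}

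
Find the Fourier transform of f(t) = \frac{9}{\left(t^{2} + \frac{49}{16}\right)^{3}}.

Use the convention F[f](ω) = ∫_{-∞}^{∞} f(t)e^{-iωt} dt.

F(ω) = \frac{72 \pi \left(49 \omega^{2} + 84 \left|{\omega}\right| + 48\right) e^{- \frac{7 \left|{\omega}\right|}{4}}}{16807}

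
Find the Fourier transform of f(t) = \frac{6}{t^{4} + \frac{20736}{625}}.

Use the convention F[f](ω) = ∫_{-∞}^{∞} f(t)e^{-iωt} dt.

F(ω) = \frac{125 \pi e^{- \frac{6 \sqrt{2} \left|{\omega}\right|}{5}} \sin{\left(\frac{6 \sqrt{2} \left|{\omega}\right|}{5} + \frac{\pi}{4} \right)}}{288}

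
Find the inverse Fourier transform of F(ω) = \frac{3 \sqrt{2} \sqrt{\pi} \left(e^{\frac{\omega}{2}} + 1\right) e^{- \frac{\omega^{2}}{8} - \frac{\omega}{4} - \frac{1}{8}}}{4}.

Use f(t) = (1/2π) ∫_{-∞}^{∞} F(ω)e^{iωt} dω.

f(t) = 3 e^{- 2 t^{2}} \cos{\left(t \right)}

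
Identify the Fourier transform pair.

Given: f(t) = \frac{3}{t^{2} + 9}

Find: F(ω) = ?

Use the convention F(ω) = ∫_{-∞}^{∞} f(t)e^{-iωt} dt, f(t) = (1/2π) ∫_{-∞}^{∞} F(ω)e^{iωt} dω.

F(ω) = \pi e^{- 3 \left|{\omega}\right|}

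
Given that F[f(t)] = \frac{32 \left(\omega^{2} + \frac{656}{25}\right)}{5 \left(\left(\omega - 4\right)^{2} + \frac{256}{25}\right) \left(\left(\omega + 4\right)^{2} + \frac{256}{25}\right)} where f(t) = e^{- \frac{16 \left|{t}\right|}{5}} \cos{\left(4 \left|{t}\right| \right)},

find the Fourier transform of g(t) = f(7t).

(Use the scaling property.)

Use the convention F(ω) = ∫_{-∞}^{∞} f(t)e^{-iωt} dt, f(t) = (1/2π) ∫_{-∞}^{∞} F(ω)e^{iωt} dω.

F[g](ω) = \frac{1120 \left(25 \omega^{2} + 32144\right)}{625 \omega^{4} - 352800 \omega^{2} + 1033236736}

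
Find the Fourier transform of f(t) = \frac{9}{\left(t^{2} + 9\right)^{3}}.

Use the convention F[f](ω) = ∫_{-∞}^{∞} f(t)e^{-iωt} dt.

F(ω) = \frac{\pi \left(3 \omega^{2} + 3 \left|{\omega}\right| + 1\right) e^{- 3 \left|{\omega}\right|}}{72}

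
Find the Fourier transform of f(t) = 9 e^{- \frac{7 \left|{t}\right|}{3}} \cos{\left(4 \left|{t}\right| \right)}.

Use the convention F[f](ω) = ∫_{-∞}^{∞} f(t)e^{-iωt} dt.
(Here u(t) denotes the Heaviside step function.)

F(ω) = \frac{378 \left(9 \omega^{2} + 193\right)}{81 \omega^{4} - 1710 \omega^{2} + 37249}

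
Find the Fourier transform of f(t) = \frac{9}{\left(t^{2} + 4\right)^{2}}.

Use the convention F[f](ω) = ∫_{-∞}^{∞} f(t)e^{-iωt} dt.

F(ω) = \frac{9 \pi \left(2 \left|{\omega}\right| + 1\right) e^{- 2 \left|{\omega}\right|}}{16}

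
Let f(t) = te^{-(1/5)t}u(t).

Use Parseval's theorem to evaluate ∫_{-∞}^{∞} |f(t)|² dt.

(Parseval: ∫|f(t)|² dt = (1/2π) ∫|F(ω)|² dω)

∫|f(t)|² dt = \frac{125}{4}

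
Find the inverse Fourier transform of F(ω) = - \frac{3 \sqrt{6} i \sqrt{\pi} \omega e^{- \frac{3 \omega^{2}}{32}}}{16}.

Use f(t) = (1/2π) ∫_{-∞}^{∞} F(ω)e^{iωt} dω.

f(t) = 4 t e^{- \frac{8 t^{2}}{3}}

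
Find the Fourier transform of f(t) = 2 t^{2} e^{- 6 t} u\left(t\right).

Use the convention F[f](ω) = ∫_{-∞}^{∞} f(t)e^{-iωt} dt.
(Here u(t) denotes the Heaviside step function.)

F(ω) = \frac{4}{\left(i \omega + 6\right)^{3}}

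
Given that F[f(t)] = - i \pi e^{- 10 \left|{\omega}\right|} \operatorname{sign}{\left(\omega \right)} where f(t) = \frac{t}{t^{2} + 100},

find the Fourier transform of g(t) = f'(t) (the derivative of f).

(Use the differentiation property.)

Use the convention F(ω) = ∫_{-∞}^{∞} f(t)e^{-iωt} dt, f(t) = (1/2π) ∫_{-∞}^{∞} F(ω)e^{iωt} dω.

F[g](ω) = \pi \omega e^{- 10 \left|{\omega}\right|} \operatorname{sign}{\left(\omega \right)}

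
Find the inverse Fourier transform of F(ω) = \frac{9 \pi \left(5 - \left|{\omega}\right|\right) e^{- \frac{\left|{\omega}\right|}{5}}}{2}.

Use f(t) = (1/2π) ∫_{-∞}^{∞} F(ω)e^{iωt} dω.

f(t) = \frac{9 t^{2}}{\left(t^{2} + \frac{1}{25}\right)^{2}}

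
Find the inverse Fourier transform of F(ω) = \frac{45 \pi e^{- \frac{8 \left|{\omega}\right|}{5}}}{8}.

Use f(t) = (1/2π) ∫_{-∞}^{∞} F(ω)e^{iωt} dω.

f(t) = \frac{9}{t^{2} + \frac{64}{25}}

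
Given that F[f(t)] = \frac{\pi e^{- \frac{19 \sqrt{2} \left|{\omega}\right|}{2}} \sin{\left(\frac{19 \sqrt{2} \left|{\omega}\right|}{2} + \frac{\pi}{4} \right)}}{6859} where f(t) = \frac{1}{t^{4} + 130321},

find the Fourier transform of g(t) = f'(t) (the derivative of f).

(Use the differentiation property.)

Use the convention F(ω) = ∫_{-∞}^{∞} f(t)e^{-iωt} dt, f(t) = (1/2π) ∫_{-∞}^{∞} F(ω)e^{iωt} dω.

F[g](ω) = \frac{i \pi \omega e^{- \frac{19 \sqrt{2} \left|{\omega}\right|}{2}} \sin{\left(\frac{19 \sqrt{2} \left|{\omega}\right|}{2} + \frac{\pi}{4} \right)}}{6859}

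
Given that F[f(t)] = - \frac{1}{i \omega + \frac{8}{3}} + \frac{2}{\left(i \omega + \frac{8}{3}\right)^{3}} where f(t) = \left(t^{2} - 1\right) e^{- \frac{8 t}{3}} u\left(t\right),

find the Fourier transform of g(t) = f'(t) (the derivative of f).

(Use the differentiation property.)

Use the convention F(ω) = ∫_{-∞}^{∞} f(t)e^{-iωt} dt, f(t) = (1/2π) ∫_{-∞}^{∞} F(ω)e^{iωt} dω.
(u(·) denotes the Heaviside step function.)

F[g](ω) = \frac{3 i \omega \left(54 i \omega - \left(3 i \omega + 8\right)^{3} + 144\right)}{\left(3 i \omega + 8\right)^{4}}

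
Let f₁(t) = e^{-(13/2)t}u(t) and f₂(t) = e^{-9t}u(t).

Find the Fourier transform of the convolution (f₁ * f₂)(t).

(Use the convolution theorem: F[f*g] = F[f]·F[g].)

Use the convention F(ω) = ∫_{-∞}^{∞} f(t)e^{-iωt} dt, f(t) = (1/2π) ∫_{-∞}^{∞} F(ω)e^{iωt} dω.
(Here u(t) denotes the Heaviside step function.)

F[f₁*f₂](ω) = \frac{2}{\left(i \omega + 9\right) \left(2 i \omega + 13\right)}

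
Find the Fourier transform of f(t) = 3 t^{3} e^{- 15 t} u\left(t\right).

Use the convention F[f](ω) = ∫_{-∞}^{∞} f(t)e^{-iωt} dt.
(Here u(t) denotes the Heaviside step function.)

F(ω) = \frac{18}{\left(i \omega + 15\right)^{4}}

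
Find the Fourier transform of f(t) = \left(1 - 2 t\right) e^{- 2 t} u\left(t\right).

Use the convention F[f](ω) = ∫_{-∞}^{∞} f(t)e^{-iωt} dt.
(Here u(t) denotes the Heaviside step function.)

F(ω) = \frac{i \omega}{- \omega^{2} + 4 i \omega + 4}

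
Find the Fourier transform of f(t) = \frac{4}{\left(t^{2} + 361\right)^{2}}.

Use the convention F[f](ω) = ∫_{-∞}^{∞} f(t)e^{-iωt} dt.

F(ω) = \frac{2 \pi \left(19 \left|{\omega}\right| + 1\right) e^{- 19 \left|{\omega}\right|}}{6859}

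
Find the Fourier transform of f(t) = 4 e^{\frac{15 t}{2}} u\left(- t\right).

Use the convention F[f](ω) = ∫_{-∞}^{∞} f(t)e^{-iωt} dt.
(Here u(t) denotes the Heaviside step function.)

F(ω) = - \frac{8}{2 i \omega - 15}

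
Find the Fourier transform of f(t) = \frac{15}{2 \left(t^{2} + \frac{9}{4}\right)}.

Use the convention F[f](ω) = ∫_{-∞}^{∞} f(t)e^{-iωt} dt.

F(ω) = 5 \pi e^{- \frac{3 \left|{\omega}\right|}{2}}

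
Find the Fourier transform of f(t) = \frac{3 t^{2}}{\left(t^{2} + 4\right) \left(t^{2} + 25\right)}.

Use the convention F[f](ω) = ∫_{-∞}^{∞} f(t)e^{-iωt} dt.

F(ω) = \frac{\pi \left(5 - 2 e^{3 \left|{\omega}\right|}\right) e^{- 5 \left|{\omega}\right|}}{7}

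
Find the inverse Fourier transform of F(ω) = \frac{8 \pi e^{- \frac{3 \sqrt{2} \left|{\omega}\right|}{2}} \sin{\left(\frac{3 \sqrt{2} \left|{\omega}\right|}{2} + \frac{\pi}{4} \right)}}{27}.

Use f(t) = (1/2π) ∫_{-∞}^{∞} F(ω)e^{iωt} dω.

f(t) = \frac{8}{t^{4} + 81}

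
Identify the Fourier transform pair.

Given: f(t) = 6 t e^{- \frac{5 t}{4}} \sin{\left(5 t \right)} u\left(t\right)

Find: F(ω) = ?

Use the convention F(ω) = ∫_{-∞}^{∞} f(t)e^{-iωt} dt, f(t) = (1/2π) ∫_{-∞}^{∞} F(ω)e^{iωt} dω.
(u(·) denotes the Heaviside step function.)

F(ω) = \frac{3840 \left(4 i \omega + 5\right)}{\left(\left(4 i \omega + 5\right)^{2} + 400\right)^{2}}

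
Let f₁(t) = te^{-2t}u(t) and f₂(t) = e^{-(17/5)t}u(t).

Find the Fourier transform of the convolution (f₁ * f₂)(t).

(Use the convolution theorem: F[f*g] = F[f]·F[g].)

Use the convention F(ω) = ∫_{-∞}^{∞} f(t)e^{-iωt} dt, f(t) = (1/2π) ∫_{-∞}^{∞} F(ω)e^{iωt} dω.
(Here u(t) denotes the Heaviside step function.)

F[f₁*f₂](ω) = \frac{5}{\left(i \omega + 2\right)^{2} \left(5 i \omega + 17\right)}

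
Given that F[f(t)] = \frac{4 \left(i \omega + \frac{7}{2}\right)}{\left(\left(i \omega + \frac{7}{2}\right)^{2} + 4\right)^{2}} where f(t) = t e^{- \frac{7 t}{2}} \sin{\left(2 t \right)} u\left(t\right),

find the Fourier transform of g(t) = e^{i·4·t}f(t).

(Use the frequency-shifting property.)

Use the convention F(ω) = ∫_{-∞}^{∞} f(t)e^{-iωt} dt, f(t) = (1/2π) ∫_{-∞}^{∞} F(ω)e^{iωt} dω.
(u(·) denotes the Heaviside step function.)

F[g](ω) = \frac{32 \left(2 i \left(\omega - 4\right) + 7\right)}{\left(\left(2 i \left(\omega - 4\right) + 7\right)^{2} + 16\right)^{2}}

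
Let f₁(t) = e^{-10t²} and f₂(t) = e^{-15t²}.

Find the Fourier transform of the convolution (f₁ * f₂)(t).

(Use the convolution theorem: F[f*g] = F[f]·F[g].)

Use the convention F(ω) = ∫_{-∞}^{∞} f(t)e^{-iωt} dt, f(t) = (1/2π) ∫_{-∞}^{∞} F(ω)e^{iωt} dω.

F[f₁*f₂](ω) = \frac{\sqrt{6} \pi e^{- \frac{\omega^{2}}{24}}}{30}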